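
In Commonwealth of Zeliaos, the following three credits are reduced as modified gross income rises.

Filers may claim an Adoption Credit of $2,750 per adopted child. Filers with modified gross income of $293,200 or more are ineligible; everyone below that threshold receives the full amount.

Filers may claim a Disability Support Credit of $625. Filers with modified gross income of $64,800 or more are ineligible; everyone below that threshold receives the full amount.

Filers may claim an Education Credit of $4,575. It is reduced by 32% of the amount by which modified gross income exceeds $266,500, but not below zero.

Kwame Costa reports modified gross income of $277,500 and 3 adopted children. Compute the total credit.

Adoption Credit: base = 3 × $2,750 = $8,250. $277,500 is below the $293,200 cutoff, so the full $8,250 applies.
Disability Support Credit: $277,500 meets or exceeds the $64,800 cutoff, so the credit is $0.
Education Credit: 32% of the $11,000 excess over $266,500 is $3,520; credit = $4,575 − $3,520 = $1,055.
Total: $8,250 + $0 + $1,055 = $9,305.

$9,305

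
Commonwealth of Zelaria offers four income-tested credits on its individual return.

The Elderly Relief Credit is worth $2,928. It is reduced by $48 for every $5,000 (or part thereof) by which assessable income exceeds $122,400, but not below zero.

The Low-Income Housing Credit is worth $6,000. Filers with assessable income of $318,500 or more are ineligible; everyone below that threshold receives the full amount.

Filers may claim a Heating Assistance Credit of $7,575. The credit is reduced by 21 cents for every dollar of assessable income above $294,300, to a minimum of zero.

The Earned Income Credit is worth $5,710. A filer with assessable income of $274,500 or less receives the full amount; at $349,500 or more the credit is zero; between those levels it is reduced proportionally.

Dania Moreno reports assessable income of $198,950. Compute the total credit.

$21,445

Elderly Relief Credit: income exceeds $122,400 by $76,550, which is 16 full-or-partial $5,000 increments; reduction = 16 × $48 = $768, leaving $2,160.
Low-Income Housing Credit: $198,950 is below the $318,500 cutoff, so the full $6,000 applies.
Heating Assistance Credit: $198,950 is at or below the $294,300 threshold, so the full $7,575 applies.
Earned Income Credit: $198,950 is at or below the $274,500 threshold, so the full $5,710 applies.
Total: $2,160 + $6,000 + $7,575 + $5,710 = $21,445.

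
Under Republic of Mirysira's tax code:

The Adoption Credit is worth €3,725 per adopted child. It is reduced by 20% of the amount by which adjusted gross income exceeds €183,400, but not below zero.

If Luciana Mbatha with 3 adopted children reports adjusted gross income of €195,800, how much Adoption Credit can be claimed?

Adoption Credit: base = 3 × €3,725 = €11,175. 20% of the €12,400 excess over €183,400 is €2,480; credit = €11,175 − €2,480 = €8,695.

€8,695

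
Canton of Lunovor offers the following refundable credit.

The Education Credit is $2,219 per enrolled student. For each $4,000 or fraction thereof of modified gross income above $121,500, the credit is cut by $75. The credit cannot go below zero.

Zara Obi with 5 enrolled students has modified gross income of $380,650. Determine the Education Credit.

$6,220

Education Credit: base = 5 × $2,219 = $11,095. income exceeds $121,500 by $259,150, which is 65 full-or-partial $4,000 increments; reduction = 65 × $75 = $4,875, leaving $6,220.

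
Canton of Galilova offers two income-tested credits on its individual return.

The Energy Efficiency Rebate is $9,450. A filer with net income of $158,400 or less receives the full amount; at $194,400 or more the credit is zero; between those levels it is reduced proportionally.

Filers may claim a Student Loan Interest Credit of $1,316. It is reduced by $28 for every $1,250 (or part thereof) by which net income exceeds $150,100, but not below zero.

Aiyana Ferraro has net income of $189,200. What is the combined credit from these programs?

$1,785

Energy Efficiency Rebate: $189,200 is $30,800 into a $36,000 phase-out range, leaving 5,200/36,000 of the credit: $9,450 × 5,200/36,000 = $1,365.
Student Loan Interest Credit: income exceeds $150,100 by $39,100, which is 32 full-or-partial $1,250 increments; reduction = 32 × $28 = $896, leaving $420.
Total: $1,365 + $420 = $1,785.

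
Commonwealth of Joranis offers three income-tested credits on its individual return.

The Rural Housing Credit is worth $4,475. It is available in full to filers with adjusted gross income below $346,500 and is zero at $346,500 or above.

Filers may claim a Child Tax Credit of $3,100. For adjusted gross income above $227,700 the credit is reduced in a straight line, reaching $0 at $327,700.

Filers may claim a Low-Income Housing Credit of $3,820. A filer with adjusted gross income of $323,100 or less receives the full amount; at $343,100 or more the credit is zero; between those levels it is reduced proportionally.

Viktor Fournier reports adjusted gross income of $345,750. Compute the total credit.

$4,475

Rural Housing Credit: $345,750 is below the $346,500 cutoff, so the full $4,475 applies.
Child Tax Credit: $345,750 is at or above $327,700, so the credit is $0.
Low-Income Housing Credit: $345,750 is at or above $343,100, so the credit is $0.
Total: $4,475 + $0 + $0 = $4,475.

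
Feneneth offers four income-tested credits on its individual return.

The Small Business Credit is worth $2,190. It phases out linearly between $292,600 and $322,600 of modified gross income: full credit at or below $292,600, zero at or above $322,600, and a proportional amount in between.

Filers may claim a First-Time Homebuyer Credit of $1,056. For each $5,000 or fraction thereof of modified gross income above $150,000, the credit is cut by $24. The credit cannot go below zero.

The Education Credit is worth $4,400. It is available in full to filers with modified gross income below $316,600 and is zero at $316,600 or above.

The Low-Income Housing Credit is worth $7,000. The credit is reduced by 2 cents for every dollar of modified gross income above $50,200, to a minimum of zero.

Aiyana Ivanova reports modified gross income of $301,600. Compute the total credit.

Small Business Credit: $301,600 is $9,000 into a $30,000 phase-out range, leaving 21,000/30,000 of the credit: $2,190 × 21,000/30,000 = $1,533.
First-Time Homebuyer Credit: income exceeds $150,000 by $151,600, which is 31 full-or-partial $5,000 increments; reduction = 31 × $24 = $744, leaving $312.
Education Credit: $301,600 is below the $316,600 cutoff, so the full $4,400 applies.
Low-Income Housing Credit: 2% of the $251,400 excess over $50,200 is $5,028; credit = $7,000 − $5,028 = $1,972.
Total: $1,533 + $312 + $4,400 + $1,972 = $8,217.

$8,217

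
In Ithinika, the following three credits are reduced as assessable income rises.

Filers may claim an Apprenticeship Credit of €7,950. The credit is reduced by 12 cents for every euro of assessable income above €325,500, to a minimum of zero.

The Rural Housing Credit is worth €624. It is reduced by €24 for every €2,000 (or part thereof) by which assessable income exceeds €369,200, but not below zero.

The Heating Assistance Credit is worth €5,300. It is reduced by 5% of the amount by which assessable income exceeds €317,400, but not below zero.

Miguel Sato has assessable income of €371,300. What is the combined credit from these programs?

Apprenticeship Credit: 12% of the €45,800 excess over €325,500 is €5,496; credit = €7,950 − €5,496 = €2,454.
Rural Housing Credit: income exceeds €369,200 by €2,100, which is 2 full-or-partial €2,000 increments; reduction = 2 × €24 = €48, leaving €576.
Heating Assistance Credit: 5% of the €53,900 excess over €317,400 is €2,695; credit = €5,300 − €2,695 = €2,605.
Total: €2,454 + €576 + €2,605 = €5,635.

€5,635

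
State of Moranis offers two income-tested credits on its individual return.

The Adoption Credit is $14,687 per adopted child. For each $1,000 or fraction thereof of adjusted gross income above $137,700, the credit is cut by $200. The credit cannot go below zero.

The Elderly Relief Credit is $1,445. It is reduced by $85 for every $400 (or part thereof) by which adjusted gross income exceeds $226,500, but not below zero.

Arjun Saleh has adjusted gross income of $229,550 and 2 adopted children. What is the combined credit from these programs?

Adoption Credit: base = 2 × $14,687 = $29,374. income exceeds $137,700 by $91,850, which is 92 full-or-partial $1,000 increments; reduction = 92 × $200 = $18,400, leaving $10,974.
Elderly Relief Credit: income exceeds $226,500 by $3,050, which is 8 full-or-partial $400 increments; reduction = 8 × $85 = $680, leaving $765.
Total: $10,974 + $765 = $11,739.

$11,739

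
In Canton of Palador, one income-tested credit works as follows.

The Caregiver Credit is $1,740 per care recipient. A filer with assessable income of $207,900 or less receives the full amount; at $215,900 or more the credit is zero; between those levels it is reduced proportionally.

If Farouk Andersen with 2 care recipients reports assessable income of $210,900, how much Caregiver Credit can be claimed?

Caregiver Credit: base = 2 × $1,740 = $3,480. $210,900 is $3,000 into a $8,000 phase-out range, leaving 5,000/8,000 of the credit: $3,480 × 5,000/8,000 = $2,175.

$2,175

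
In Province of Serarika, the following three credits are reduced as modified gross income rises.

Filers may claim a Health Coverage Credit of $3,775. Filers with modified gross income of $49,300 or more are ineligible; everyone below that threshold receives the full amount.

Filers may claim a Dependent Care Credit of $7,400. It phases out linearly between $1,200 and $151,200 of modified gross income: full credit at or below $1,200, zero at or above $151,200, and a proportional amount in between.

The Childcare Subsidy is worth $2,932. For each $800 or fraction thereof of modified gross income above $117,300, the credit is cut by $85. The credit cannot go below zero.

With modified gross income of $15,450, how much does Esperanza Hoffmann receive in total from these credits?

$13,404

Health Coverage Credit: $15,450 is below the $49,300 cutoff, so the full $3,775 applies.
Dependent Care Credit: $15,450 is $14,250 into a $150,000 phase-out range, leaving 135,750/150,000 of the credit: $7,400 × 135,750/150,000 = $6,697.
Childcare Subsidy: $15,450 is at or below the $117,300 threshold, so the full $2,932 applies.
Total: $3,775 + $6,697 + $2,932 = $13,404.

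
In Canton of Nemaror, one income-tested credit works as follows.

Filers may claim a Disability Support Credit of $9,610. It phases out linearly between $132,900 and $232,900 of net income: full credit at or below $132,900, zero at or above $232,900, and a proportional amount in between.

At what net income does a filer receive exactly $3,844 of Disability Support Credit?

$192,900

$3,844 is 3,844/9,610 of the full $9,610, so 5,766/9,610 of the $100,000 range has been used: income = $132,900 + $100,000 × 5,766/9,610 = $192,900.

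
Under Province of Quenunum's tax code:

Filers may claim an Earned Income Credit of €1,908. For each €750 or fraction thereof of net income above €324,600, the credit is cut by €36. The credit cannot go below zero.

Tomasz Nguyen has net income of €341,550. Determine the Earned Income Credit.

€1,080

Earned Income Credit: income exceeds €324,600 by €16,950, which is 23 full-or-partial €750 increments; reduction = 23 × €36 = €828, leaving €1,080.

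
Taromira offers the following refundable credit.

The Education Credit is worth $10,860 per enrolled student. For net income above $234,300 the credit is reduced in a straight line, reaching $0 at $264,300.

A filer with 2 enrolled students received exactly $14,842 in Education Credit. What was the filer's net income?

Full credit = 2 × $10,860 = $21,720.
$14,842 is 14,842/21,720 of the full $21,720, so 6,878/21,720 of the $30,000 range has been used: income = $234,300 + $30,000 × 6,878/21,720 = $243,800.

$243,800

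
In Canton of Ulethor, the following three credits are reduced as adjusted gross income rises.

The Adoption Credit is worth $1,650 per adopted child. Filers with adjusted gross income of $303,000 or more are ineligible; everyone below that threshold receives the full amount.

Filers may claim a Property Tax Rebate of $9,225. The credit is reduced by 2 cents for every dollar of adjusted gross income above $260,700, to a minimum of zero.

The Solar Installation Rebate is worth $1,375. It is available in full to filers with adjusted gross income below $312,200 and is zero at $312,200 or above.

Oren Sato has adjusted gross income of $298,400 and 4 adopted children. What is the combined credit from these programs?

$16,446

Adoption Credit: base = 4 × $1,650 = $6,600. $298,400 is below the $303,000 cutoff, so the full $6,600 applies.
Property Tax Rebate: 2% of the $37,700 excess over $260,700 is $754; credit = $9,225 − $754 = $8,471.
Solar Installation Rebate: $298,400 is below the $312,200 cutoff, so the full $1,375 applies.
Total: $6,600 + $8,471 + $1,375 = $16,446.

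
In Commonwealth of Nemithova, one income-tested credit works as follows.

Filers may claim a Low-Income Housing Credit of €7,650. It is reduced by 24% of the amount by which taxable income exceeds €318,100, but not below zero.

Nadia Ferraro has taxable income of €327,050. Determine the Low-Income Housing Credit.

Low-Income Housing Credit: 24% of the €8,950 excess over €318,100 is €2,148; credit = €7,650 − €2,148 = €5,502.

€5,502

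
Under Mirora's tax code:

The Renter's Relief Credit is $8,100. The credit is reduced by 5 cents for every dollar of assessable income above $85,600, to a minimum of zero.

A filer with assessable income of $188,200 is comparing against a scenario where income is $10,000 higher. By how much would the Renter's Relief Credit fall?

At $188,200 — 5% of the $102,600 excess over $85,600 is $5,130; credit = $8,100 − $5,130 = $2,970.
At $198,200 — 5% of the $112,600 excess over $85,600 is $5,630; credit = $8,100 − $5,630 = $2,470.
Lost: $2,970 − $2,470 = $500.

$500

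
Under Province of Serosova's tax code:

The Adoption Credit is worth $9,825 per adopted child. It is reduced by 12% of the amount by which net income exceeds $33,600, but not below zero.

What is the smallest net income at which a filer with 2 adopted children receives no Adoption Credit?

$197,350

Full credit = 2 × $9,825 = $19,650.
The credit falls by 12% of each dollar above $33,600, so it reaches zero when the excess is $19,650 / 12% = $163,750: income = $33,600 + $163,750 = $197,350.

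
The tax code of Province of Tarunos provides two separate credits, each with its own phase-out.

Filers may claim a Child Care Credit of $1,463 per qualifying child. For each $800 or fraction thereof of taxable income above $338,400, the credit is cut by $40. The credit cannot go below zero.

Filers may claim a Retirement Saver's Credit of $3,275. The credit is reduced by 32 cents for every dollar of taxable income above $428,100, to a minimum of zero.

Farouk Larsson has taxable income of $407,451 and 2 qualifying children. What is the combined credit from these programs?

$3,275

Child Care Credit: base = 2 × $1,463 = $2,926. income exceeds $338,400 by $69,051 → 87 increments × $40 = $3,480 ≥ base, so the credit is $0.
Retirement Saver's Credit: $407,451 is at or below the $428,100 threshold, so the full $3,275 applies.
Total: $0 + $3,275 = $3,275.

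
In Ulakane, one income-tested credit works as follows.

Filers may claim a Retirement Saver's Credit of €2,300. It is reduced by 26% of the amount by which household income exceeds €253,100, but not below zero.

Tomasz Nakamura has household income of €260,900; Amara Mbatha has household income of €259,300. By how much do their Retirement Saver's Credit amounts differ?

€416

Tomasz (€260,900): Retirement Saver's Credit: 26% of the €7,800 excess over €253,100 is €2,028; credit = €2,300 − €2,028 = €272.
Amara (€259,300): Retirement Saver's Credit: 26% of the €6,200 excess over €253,100 is €1,612; credit = €2,300 − €1,612 = €688.
Difference: |€272 − €688| = €416.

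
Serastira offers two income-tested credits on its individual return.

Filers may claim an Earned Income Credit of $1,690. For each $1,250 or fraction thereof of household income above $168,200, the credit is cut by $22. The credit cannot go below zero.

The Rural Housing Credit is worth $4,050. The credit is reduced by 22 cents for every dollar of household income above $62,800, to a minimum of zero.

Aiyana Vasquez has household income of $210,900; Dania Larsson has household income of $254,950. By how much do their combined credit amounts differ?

$770

Aiyana ($210,900): Earned Income Credit: income exceeds $168,200 by $42,700, which is 35 full-or-partial $1,250 increments; reduction = 35 × $22 = $770, leaving $920. Rural Housing Credit: 22% of the $148,100 excess over $62,800 is $32,582 ≥ base, so the credit is $0. total $920 + $0 = $920
Dania ($254,950): Earned Income Credit: income exceeds $168,200 by $86,750, which is 70 full-or-partial $1,250 increments; reduction = 70 × $22 = $1,540, leaving $150. Rural Housing Credit: 22% of the $192,150 excess over $62,800 is $42,273 ≥ base, so the credit is $0. total $150 + $0 = $150
Difference: |$920 − $150| = $770.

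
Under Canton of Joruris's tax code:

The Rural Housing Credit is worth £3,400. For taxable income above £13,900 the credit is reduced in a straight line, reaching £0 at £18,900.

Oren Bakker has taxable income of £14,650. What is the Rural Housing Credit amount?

Rural Housing Credit: £14,650 is £750 into a £5,000 phase-out range, leaving 4,250/5,000 of the credit: £3,400 × 4,250/5,000 = £2,890.

£2,890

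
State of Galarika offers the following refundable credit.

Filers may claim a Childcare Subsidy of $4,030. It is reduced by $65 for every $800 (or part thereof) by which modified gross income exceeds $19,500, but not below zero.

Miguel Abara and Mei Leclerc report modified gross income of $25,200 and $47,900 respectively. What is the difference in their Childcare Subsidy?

$1,820

Miguel ($25,200): Childcare Subsidy: income exceeds $19,500 by $5,700, which is 8 full-or-partial $800 increments; reduction = 8 × $65 = $520, leaving $3,510.
Mei ($47,900): Childcare Subsidy: income exceeds $19,500 by $28,400, which is 36 full-or-partial $800 increments; reduction = 36 × $65 = $2,340, leaving $1,690.
Difference: |$3,510 − $1,690| = $1,820.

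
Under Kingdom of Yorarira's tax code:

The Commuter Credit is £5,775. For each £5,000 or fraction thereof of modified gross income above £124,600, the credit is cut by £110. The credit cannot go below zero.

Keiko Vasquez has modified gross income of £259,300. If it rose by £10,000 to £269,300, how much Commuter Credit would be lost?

£220

At £259,300 — income exceeds £124,600 by £134,700, which is 27 full-or-partial £5,000 increments; reduction = 27 × £110 = £2,970, leaving £2,805.
At £269,300 — income exceeds £124,600 by £144,700, which is 29 full-or-partial £5,000 increments; reduction = 29 × £110 = £3,190, leaving £2,585.
Lost: £2,805 − £2,585 = £220.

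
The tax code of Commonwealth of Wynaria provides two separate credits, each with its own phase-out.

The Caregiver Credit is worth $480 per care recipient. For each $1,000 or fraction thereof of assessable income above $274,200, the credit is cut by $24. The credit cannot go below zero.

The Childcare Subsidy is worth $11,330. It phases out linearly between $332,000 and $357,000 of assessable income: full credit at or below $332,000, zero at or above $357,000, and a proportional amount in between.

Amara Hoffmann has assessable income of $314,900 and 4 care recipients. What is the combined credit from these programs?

$12,266

Caregiver Credit: base = 4 × $480 = $1,920. income exceeds $274,200 by $40,700, which is 41 full-or-partial $1,000 increments; reduction = 41 × $24 = $984, leaving $936.
Childcare Subsidy: $314,900 is at or below the $332,000 threshold, so the full $11,330 applies.
Total: $936 + $11,330 = $12,266.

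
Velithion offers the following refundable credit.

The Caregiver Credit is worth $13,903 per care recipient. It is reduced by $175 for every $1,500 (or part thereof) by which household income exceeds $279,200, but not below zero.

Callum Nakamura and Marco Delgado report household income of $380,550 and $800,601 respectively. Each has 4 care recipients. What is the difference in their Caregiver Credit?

$43,712

Callum ($380,550): Caregiver Credit: base = 4 × $13,903 = $55,612. income exceeds $279,200 by $101,350, which is 68 full-or-partial $1,500 increments; reduction = 68 × $175 = $11,900, leaving $43,712.
Marco ($800,601): Caregiver Credit: base = 4 × $13,903 = $55,612. income exceeds $279,200 by $521,401 → 348 increments × $175 = $60,900 ≥ base, so the credit is $0.
Difference: |$43,712 − $0| = $43,712.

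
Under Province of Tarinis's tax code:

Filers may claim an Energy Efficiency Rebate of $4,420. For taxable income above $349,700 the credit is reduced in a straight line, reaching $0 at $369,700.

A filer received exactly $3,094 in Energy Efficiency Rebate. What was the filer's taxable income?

$355,700

$3,094 is 3,094/4,420 of the full $4,420, so 1,326/4,420 of the $20,000 range has been used: income = $349,700 + $20,000 × 1,326/4,420 = $355,700.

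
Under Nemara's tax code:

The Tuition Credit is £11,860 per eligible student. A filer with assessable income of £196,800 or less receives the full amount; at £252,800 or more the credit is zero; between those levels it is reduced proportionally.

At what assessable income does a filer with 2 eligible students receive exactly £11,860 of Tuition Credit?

Full credit = 2 × £11,860 = £23,720.
£11,860 is 11,860/23,720 of the full £23,720, so 11,860/23,720 of the £56,000 range has been used: income = £196,800 + £56,000 × 11,860/23,720 = £224,800.

£224,800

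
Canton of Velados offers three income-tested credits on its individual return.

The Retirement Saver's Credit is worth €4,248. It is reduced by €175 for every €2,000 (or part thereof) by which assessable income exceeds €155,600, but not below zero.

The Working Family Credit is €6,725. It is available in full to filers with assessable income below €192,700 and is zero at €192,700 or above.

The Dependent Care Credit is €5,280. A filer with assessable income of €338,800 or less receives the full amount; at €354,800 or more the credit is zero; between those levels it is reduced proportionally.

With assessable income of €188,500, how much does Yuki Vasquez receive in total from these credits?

€13,278

Retirement Saver's Credit: income exceeds €155,600 by €32,900, which is 17 full-or-partial €2,000 increments; reduction = 17 × €175 = €2,975, leaving €1,273.
Working Family Credit: €188,500 is below the €192,700 cutoff, so the full €6,725 applies.
Dependent Care Credit: €188,500 is at or below the €338,800 threshold, so the full €5,280 applies.
Total: €1,273 + €6,725 + €5,280 = €13,278.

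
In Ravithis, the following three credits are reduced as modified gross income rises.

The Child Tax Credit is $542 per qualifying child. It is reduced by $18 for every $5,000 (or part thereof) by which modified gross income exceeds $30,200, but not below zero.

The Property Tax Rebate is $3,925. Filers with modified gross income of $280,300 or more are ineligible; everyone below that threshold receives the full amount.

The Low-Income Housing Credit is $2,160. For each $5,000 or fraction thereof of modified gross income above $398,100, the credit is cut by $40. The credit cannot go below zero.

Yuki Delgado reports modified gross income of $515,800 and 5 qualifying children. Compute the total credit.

$2,146

Child Tax Credit: base = 5 × $542 = $2,710. income exceeds $30,200 by $485,600, which is 98 full-or-partial $5,000 increments; reduction = 98 × $18 = $1,764, leaving $946.
Property Tax Rebate: $515,800 meets or exceeds the $280,300 cutoff, so the credit is $0.
Low-Income Housing Credit: income exceeds $398,100 by $117,700, which is 24 full-or-partial $5,000 increments; reduction = 24 × $40 = $960, leaving $1,200.
Total: $946 + $0 + $1,200 = $2,146.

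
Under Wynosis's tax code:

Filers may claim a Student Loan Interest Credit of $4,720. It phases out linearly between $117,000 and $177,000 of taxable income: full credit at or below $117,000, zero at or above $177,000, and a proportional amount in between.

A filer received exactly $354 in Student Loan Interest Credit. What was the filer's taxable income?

$354 is 354/4,720 of the full $4,720, so 4,366/4,720 of the $60,000 range has been used: income = $117,000 + $60,000 × 4,366/4,720 = $172,500.

$172,500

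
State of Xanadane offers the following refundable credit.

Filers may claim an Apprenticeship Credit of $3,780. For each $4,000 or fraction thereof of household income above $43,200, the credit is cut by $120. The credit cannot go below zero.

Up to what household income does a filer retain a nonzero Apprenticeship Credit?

After 31 increments the reduction is 31 × $120 = $3,720, leaving $60; one more increment wipes it out. Increment 31 ends at excess 31 × $4,000 = $124,000, so the highest qualifying income is $43,200 + $124,000 = $167,200.

$167,200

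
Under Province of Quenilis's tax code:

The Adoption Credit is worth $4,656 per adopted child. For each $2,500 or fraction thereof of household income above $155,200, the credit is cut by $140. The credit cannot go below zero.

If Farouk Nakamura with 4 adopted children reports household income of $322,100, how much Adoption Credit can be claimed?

$9,244

Adoption Credit: base = 4 × $4,656 = $18,624. income exceeds $155,200 by $166,900, which is 67 full-or-partial $2,500 increments; reduction = 67 × $140 = $9,380, leaving $9,244.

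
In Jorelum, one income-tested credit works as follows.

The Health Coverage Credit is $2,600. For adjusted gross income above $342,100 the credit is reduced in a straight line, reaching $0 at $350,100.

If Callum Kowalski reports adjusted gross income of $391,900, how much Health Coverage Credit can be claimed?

$0

Health Coverage Credit: $391,900 is at or above $350,100, so the credit is $0.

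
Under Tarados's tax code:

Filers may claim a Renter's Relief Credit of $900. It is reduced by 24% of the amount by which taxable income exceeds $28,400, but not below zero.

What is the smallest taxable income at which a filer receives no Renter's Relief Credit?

$32,150

The credit falls by 24% of each dollar above $28,400, so it reaches zero when the excess is $900 / 24% = $3,750: income = $28,400 + $3,750 = $32,150.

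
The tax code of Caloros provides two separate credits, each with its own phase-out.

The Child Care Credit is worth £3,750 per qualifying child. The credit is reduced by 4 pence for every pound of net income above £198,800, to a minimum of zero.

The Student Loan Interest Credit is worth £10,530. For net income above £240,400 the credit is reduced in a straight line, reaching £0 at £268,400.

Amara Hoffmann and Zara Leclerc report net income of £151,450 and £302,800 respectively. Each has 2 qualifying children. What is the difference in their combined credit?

£14,690

Amara (£151,450): Child Care Credit: base = 2 × £3,750 = £7,500. £151,450 is at or below the £198,800 threshold, so the full £7,500 applies. Student Loan Interest Credit: £151,450 is at or below the £240,400 threshold, so the full £10,530 applies. total £7,500 + £10,530 = £18,030
Zara (£302,800): Child Care Credit: base = 2 × £3,750 = £7,500. 4% of the £104,000 excess over £198,800 is £4,160; credit = £7,500 − £4,160 = £3,340. Student Loan Interest Credit: £302,800 is at or above £268,400, so the credit is £0. total £3,340 + £0 = £3,340
Difference: |£18,030 − £3,340| = £14,690.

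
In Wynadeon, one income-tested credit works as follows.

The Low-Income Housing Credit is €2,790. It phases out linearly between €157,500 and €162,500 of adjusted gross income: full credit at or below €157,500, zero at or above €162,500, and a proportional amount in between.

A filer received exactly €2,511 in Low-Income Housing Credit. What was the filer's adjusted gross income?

€158,000

€2,511 is 2,511/2,790 of the full €2,790, so 279/2,790 of the €5,000 range has been used: income = €157,500 + €5,000 × 279/2,790 = €158,000.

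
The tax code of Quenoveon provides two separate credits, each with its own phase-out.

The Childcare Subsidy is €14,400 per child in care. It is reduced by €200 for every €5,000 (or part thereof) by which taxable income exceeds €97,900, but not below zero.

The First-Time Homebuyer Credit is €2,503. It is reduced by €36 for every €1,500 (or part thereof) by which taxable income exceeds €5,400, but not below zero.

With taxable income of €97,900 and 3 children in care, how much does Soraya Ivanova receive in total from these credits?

€43,471

Childcare Subsidy: base = 3 × €14,400 = €43,200. €97,900 is at or below the €97,900 threshold, so the full €43,200 applies.
First-Time Homebuyer Credit: income exceeds €5,400 by €92,500, which is 62 full-or-partial €1,500 increments; reduction = 62 × €36 = €2,232, leaving €271.
Total: €43,200 + €271 = €43,471.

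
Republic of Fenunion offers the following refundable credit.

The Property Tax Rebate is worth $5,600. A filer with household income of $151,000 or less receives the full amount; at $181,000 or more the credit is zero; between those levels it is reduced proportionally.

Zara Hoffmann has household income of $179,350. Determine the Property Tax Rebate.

Property Tax Rebate: $179,350 is $28,350 into a $30,000 phase-out range, leaving 1,650/30,000 of the credit: $5,600 × 1,650/30,000 = $308.

$308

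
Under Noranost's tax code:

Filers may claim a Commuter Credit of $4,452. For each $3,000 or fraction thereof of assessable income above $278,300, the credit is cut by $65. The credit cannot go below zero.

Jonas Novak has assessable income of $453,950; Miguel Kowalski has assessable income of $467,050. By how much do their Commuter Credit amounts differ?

Jonas ($453,950): Commuter Credit: income exceeds $278,300 by $175,650, which is 59 full-or-partial $3,000 increments; reduction = 59 × $65 = $3,835, leaving $617.
Miguel ($467,050): Commuter Credit: income exceeds $278,300 by $188,750, which is 63 full-or-partial $3,000 increments; reduction = 63 × $65 = $4,095, leaving $357.
Difference: |$617 − $357| = $260.

$260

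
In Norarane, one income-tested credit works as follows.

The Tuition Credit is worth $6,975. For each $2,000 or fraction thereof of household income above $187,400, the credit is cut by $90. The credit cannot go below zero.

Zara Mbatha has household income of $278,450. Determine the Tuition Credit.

Tuition Credit: income exceeds $187,400 by $91,050, which is 46 full-or-partial $2,000 increments; reduction = 46 × $90 = $4,140, leaving $2,835.

$2,835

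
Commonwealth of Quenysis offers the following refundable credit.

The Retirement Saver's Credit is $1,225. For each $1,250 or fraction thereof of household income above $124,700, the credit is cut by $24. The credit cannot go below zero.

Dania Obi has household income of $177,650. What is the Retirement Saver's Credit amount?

Retirement Saver's Credit: income exceeds $124,700 by $52,950, which is 43 full-or-partial $1,250 increments; reduction = 43 × $24 = $1,032, leaving $193.

$193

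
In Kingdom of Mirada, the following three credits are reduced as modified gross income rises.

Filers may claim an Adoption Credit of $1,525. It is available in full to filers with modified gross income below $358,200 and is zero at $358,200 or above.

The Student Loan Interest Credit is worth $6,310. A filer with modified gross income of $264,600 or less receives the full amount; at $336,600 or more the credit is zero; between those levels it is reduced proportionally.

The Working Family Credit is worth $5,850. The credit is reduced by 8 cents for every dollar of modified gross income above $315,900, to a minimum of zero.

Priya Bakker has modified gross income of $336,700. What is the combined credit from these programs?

$5,711

Adoption Credit: $336,700 is below the $358,200 cutoff, so the full $1,525 applies.
Student Loan Interest Credit: $336,700 is at or above $336,600, so the credit is $0.
Working Family Credit: 8% of the $20,800 excess over $315,900 is $1,664; credit = $5,850 − $1,664 = $4,186.
Total: $1,525 + $0 + $4,186 = $5,711.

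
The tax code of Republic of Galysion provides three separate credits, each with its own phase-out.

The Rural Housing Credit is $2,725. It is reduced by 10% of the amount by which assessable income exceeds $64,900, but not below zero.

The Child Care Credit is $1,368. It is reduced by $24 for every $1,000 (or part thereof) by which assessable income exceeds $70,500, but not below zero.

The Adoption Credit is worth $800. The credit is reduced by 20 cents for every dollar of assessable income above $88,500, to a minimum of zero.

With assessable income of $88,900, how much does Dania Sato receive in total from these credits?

$1,957

Rural Housing Credit: 10% of the $24,000 excess over $64,900 is $2,400; credit = $2,725 − $2,400 = $325.
Child Care Credit: income exceeds $70,500 by $18,400, which is 19 full-or-partial $1,000 increments; reduction = 19 × $24 = $456, leaving $912.
Adoption Credit: 20% of the $400 excess over $88,500 is $80; credit = $800 − $80 = $720.
Total: $325 + $912 + $720 = $1,957.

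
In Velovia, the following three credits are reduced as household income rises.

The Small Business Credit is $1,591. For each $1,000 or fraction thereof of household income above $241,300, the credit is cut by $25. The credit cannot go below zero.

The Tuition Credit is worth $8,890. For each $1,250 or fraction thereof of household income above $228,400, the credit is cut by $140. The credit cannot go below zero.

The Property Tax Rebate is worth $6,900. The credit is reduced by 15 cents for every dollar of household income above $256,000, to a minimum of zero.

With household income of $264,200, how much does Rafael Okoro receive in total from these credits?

$11,516

Small Business Credit: income exceeds $241,300 by $22,900, which is 23 full-or-partial $1,000 increments; reduction = 23 × $25 = $575, leaving $1,016.
Tuition Credit: income exceeds $228,400 by $35,800, which is 29 full-or-partial $1,250 increments; reduction = 29 × $140 = $4,060, leaving $4,830.
Property Tax Rebate: 15% of the $8,200 excess over $256,000 is $1,230; credit = $6,900 − $1,230 = $5,670.
Total: $1,016 + $4,830 + $5,670 = $11,516.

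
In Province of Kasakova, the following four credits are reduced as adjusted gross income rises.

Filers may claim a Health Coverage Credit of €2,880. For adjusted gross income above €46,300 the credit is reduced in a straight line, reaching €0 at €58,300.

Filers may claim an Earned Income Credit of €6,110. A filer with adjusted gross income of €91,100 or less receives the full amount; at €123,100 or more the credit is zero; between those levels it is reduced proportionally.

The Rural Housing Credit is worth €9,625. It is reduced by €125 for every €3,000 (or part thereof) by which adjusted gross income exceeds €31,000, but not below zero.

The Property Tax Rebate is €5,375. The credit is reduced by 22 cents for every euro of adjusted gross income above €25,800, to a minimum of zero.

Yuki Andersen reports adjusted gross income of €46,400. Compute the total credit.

€18,684

Health Coverage Credit: €46,400 is €100 into a €12,000 phase-out range, leaving 11,900/12,000 of the credit: €2,880 × 11,900/12,000 = €2,856.
Earned Income Credit: €46,400 is at or below the €91,100 threshold, so the full €6,110 applies.
Rural Housing Credit: income exceeds €31,000 by €15,400, which is 6 full-or-partial €3,000 increments; reduction = 6 × €125 = €750, leaving €8,875.
Property Tax Rebate: 22% of the €20,600 excess over €25,800 is €4,532; credit = €5,375 − €4,532 = €843.
Total: €2,856 + €6,110 + €8,875 + €843 = €18,684.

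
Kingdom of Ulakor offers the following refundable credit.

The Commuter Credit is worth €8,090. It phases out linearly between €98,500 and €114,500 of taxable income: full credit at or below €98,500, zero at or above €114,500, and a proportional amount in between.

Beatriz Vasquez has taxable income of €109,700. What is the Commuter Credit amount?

€2,427

Commuter Credit: €109,700 is €11,200 into a €16,000 phase-out range, leaving 4,800/16,000 of the credit: €8,090 × 4,800/16,000 = €2,427.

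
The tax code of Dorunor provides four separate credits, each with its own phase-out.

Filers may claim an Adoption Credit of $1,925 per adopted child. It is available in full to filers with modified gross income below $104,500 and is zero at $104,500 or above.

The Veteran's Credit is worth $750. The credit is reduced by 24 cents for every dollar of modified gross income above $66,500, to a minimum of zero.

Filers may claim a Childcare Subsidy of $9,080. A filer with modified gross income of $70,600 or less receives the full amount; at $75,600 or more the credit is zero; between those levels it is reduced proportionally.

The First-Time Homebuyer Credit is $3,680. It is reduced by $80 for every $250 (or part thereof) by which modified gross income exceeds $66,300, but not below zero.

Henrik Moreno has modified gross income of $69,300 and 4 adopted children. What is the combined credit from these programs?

Adoption Credit: base = 4 × $1,925 = $7,700. $69,300 is below the $104,500 cutoff, so the full $7,700 applies.
Veteran's Credit: 24% of the $2,800 excess over $66,500 is $672; credit = $750 − $672 = $78.
Childcare Subsidy: $69,300 is at or below the $70,600 threshold, so the full $9,080 applies.
First-Time Homebuyer Credit: income exceeds $66,300 by $3,000, which is 12 full-or-partial $250 increments; reduction = 12 × $80 = $960, leaving $2,720.
Total: $7,700 + $78 + $9,080 + $2,720 = $19,578.

$19,578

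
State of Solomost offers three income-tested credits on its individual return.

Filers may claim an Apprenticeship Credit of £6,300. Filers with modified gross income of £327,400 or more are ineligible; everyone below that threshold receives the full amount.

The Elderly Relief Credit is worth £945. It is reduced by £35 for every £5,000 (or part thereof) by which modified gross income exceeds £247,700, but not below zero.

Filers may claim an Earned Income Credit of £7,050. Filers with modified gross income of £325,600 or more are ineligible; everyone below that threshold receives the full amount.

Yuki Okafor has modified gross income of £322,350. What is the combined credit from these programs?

Apprenticeship Credit: £322,350 is below the £327,400 cutoff, so the full £6,300 applies.
Elderly Relief Credit: income exceeds £247,700 by £74,650, which is 15 full-or-partial £5,000 increments; reduction = 15 × £35 = £525, leaving £420.
Earned Income Credit: £322,350 is below the £325,600 cutoff, so the full £7,050 applies.
Total: £6,300 + £420 + £7,050 = £13,770.

£13,770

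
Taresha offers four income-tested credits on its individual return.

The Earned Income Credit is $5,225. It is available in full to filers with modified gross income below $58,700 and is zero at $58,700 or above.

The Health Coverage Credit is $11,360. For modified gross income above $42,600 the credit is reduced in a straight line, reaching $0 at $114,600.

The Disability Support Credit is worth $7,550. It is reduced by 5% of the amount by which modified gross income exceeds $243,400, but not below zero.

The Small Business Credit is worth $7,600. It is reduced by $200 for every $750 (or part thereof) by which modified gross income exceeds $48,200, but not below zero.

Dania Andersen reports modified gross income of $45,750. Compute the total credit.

Earned Income Credit: $45,750 is below the $58,700 cutoff, so the full $5,225 applies.
Health Coverage Credit: $45,750 is $3,150 into a $72,000 phase-out range, leaving 68,850/72,000 of the credit: $11,360 × 68,850/72,000 = $10,863.
Disability Support Credit: $45,750 is at or below the $243,400 threshold, so the full $7,550 applies.
Small Business Credit: $45,750 is at or below the $48,200 threshold, so the full $7,600 applies.
Total: $5,225 + $10,863 + $7,550 + $7,600 = $31,238.

$31,238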